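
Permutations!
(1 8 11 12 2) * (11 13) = (1 8 13 11 12 2) = [0, 8, 1, 3, 4, 5, 6, 7, 13, 9, 10, 12, 2, 11]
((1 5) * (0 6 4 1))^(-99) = (0 6 4 1 5) = [6, 5, 2, 3, 1, 0, 4]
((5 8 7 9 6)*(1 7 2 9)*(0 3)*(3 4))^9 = (1 7)(2 8 5 6 9) = [0, 7, 8, 3, 4, 6, 9, 1, 5, 2]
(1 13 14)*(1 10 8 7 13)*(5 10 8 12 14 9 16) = (5 10 12 14 8 7 13 9 16) = [0, 1, 2, 3, 4, 10, 6, 13, 7, 16, 12, 11, 14, 9, 8, 15, 5]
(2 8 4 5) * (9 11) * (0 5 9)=(0 5 2 8 4 9 11)=[5, 1, 8, 3, 9, 2, 6, 7, 4, 11, 10, 0]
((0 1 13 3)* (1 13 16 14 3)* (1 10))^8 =(0 13 10 1 16 14 3) =[13, 16, 2, 0, 4, 5, 6, 7, 8, 9, 1, 11, 12, 10, 3, 15, 14]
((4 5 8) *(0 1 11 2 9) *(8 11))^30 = (0 2 5 8)(1 9 11 4) = [2, 9, 5, 3, 1, 8, 6, 7, 0, 11, 10, 4]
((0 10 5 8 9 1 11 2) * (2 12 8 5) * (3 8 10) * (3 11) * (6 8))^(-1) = (0 2 10 12 11)(1 9 8 6 3) = [2, 9, 10, 1, 4, 5, 3, 7, 6, 8, 12, 0, 11]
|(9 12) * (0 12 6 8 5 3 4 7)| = |(0 12 9 6 8 5 3 4 7)| = 9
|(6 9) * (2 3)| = |(2 3)(6 9)| = 2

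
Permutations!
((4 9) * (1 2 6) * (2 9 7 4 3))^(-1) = (1 6 2 3 9)(4 7) = [0, 6, 3, 9, 7, 5, 2, 4, 8, 1]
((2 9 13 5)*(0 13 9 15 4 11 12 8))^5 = (0 4 13 11 5 12 2 8 15) = [4, 1, 8, 3, 13, 12, 6, 7, 15, 9, 10, 5, 2, 11, 14, 0]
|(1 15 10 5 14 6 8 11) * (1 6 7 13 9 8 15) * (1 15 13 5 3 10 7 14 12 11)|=|(1 15 7 5 12 11 6 13 9 8)(3 10)|=10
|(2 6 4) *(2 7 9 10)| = |(2 6 4 7 9 10)| = 6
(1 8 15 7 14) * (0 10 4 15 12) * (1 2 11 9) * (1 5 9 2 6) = [10, 8, 11, 3, 15, 9, 1, 14, 12, 5, 4, 2, 0, 13, 6, 7] = (0 10 4 15 7 14 6 1 8 12)(2 11)(5 9)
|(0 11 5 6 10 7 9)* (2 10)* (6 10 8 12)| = |(0 11 5 10 7 9)(2 8 12 6)| = 12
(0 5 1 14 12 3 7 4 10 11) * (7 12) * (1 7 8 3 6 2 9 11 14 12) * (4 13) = (0 5 7 13 4 10 14 8 3 1 12 6 2 9 11) = [5, 12, 9, 1, 10, 7, 2, 13, 3, 11, 14, 0, 6, 4, 8]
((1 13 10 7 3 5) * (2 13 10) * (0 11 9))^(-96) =(13)(1 5 3 7 10) =[0, 5, 2, 7, 4, 3, 6, 10, 8, 9, 1, 11, 12, 13]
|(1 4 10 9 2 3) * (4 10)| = 5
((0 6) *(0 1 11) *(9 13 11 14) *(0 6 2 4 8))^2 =(0 4)(1 9 11)(2 8)(6 14 13) =[4, 9, 8, 3, 0, 5, 14, 7, 2, 11, 10, 1, 12, 6, 13]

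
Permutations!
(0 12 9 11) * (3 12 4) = (0 4 3 12 9 11) = [4, 1, 2, 12, 3, 5, 6, 7, 8, 11, 10, 0, 9]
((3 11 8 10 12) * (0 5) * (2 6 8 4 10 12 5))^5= (0 3)(2 11)(4 6)(5 12)(8 10)= [3, 1, 11, 0, 6, 12, 4, 7, 10, 9, 8, 2, 5]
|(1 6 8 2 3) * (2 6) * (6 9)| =3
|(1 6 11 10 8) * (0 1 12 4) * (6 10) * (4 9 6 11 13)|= 9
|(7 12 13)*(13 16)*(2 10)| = |(2 10)(7 12 16 13)| = 4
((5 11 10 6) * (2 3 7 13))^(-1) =(2 13 7 3)(5 6 10 11) =[0, 1, 13, 2, 4, 6, 10, 3, 8, 9, 11, 5, 12, 7]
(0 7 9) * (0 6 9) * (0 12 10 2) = [7, 1, 0, 3, 4, 5, 9, 12, 8, 6, 2, 11, 10] = (0 7 12 10 2)(6 9)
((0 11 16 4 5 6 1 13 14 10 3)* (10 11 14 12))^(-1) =(0 3 10 12 13 1 6 5 4 16 11 14) =[3, 6, 2, 10, 16, 4, 5, 7, 8, 9, 12, 14, 13, 1, 0, 15, 11]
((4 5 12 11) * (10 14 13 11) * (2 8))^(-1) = (2 8)(4 11 13 14 10 12 5) = [0, 1, 8, 3, 11, 4, 6, 7, 2, 9, 12, 13, 5, 14, 10]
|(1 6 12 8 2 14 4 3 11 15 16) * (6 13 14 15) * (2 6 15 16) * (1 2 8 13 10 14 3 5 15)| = 12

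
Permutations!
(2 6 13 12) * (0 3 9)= (0 3 9)(2 6 13 12)= [3, 1, 6, 9, 4, 5, 13, 7, 8, 0, 10, 11, 2, 12]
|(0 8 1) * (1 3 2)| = |(0 8 3 2 1)| = 5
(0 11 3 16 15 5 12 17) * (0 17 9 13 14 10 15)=(17)(0 11 3 16)(5 12 9 13 14 10 15)=[11, 1, 2, 16, 4, 12, 6, 7, 8, 13, 15, 3, 9, 14, 10, 5, 0, 17]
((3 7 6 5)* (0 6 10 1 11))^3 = (0 3 1 6 7 11 5 10) = [3, 6, 2, 1, 4, 10, 7, 11, 8, 9, 0, 5]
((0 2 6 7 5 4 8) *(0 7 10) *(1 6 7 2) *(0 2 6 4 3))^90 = (10) = [0, 1, 2, 3, 4, 5, 6, 7, 8, 9, 10]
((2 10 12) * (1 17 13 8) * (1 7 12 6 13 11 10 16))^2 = (1 11 6 8 12 16 17 10 13 7 2) = [0, 11, 1, 3, 4, 5, 8, 2, 12, 9, 13, 6, 16, 7, 14, 15, 17, 10]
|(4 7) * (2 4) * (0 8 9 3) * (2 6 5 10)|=12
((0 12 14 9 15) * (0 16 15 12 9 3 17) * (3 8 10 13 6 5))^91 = (0 14 13 3 9 8 6 17 12 10 5)(15 16) = [14, 1, 2, 9, 4, 0, 17, 7, 6, 8, 5, 11, 10, 3, 13, 16, 15, 12]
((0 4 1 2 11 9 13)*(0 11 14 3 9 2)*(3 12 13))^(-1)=(0 1 4)(2 11 13 12 14)(3 9)=[1, 4, 11, 9, 0, 5, 6, 7, 8, 3, 10, 13, 14, 12, 2]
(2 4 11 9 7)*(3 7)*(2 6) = (2 4 11 9 3 7 6) = [0, 1, 4, 7, 11, 5, 2, 6, 8, 3, 10, 9]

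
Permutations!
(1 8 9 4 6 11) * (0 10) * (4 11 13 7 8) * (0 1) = [10, 4, 2, 3, 6, 5, 13, 8, 9, 11, 1, 0, 12, 7] = (0 10 1 4 6 13 7 8 9 11)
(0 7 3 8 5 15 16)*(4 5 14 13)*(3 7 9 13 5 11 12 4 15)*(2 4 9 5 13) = [5, 1, 4, 8, 11, 3, 6, 7, 14, 2, 10, 12, 9, 15, 13, 16, 0] = (0 5 3 8 14 13 15 16)(2 4 11 12 9)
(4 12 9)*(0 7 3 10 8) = [7, 1, 2, 10, 12, 5, 6, 3, 0, 4, 8, 11, 9] = (0 7 3 10 8)(4 12 9)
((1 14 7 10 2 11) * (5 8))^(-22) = [0, 7, 1, 3, 4, 5, 6, 2, 8, 9, 11, 14, 12, 13, 10] = (1 7 2)(10 11 14)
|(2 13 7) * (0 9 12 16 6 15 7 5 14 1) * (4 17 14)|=14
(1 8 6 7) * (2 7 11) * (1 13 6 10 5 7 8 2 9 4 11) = (1 2 8 10 5 7 13 6)(4 11 9) = [0, 2, 8, 3, 11, 7, 1, 13, 10, 4, 5, 9, 12, 6]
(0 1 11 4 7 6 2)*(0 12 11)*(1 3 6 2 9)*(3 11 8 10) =(0 11 4 7 2 12 8 10 3 6 9 1) =[11, 0, 12, 6, 7, 5, 9, 2, 10, 1, 3, 4, 8]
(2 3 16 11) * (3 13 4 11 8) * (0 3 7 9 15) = (0 3 16 8 7 9 15)(2 13 4 11) = [3, 1, 13, 16, 11, 5, 6, 9, 7, 15, 10, 2, 12, 4, 14, 0, 8]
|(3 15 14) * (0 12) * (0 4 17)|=|(0 12 4 17)(3 15 14)|=12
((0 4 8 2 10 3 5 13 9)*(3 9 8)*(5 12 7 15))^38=(0 3 7 5 8 10)(2 9 4 12 15 13)=[3, 1, 9, 7, 12, 8, 6, 5, 10, 4, 0, 11, 15, 2, 14, 13]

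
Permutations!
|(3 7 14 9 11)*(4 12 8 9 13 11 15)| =|(3 7 14 13 11)(4 12 8 9 15)| =5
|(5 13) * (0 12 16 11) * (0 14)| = 10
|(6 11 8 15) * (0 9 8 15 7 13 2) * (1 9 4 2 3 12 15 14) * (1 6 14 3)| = 30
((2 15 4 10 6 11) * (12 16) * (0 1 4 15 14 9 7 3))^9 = (0 7 14 11 10 1 3 9 2 6 4)(12 16) = [7, 3, 6, 9, 0, 5, 4, 14, 8, 2, 1, 10, 16, 13, 11, 15, 12]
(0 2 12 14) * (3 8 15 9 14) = [2, 1, 12, 8, 4, 5, 6, 7, 15, 14, 10, 11, 3, 13, 0, 9] = (0 2 12 3 8 15 9 14)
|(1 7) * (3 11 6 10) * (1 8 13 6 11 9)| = |(1 7 8 13 6 10 3 9)| = 8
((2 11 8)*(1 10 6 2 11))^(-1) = (1 2 6 10)(8 11) = [0, 2, 6, 3, 4, 5, 10, 7, 11, 9, 1, 8]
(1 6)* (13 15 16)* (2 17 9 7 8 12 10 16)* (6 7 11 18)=[0, 7, 17, 3, 4, 5, 1, 8, 12, 11, 16, 18, 10, 15, 14, 2, 13, 9, 6]=(1 7 8 12 10 16 13 15 2 17 9 11 18 6)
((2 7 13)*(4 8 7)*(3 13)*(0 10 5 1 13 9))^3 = [1, 4, 7, 10, 3, 2, 6, 0, 9, 5, 13, 11, 12, 8] = (0 1 4 3 10 13 8 9 5 2 7)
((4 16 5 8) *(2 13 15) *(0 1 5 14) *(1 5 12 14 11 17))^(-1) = [14, 17, 15, 3, 8, 0, 6, 7, 5, 9, 10, 16, 1, 2, 12, 13, 4, 11] = (0 14 12 1 17 11 16 4 8 5)(2 15 13)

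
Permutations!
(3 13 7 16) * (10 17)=(3 13 7 16)(10 17)=[0, 1, 2, 13, 4, 5, 6, 16, 8, 9, 17, 11, 12, 7, 14, 15, 3, 10]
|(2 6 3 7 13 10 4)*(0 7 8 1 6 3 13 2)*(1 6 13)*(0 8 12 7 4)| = 28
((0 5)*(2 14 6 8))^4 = (14) = [0, 1, 2, 3, 4, 5, 6, 7, 8, 9, 10, 11, 12, 13, 14]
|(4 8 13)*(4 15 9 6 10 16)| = 8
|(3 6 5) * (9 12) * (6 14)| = |(3 14 6 5)(9 12)| = 4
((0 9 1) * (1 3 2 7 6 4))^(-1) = [1, 4, 3, 9, 6, 5, 7, 2, 8, 0] = (0 1 4 6 7 2 3 9)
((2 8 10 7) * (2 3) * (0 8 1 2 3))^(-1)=(0 7 10 8)(1 2)=[7, 2, 1, 3, 4, 5, 6, 10, 0, 9, 8]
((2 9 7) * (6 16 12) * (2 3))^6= [0, 1, 7, 9, 4, 5, 6, 2, 8, 3, 10, 11, 12, 13, 14, 15, 16]= (16)(2 7)(3 9)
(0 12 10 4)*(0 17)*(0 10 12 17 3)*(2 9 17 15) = [15, 1, 9, 0, 3, 5, 6, 7, 8, 17, 4, 11, 12, 13, 14, 2, 16, 10] = (0 15 2 9 17 10 4 3)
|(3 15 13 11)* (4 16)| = |(3 15 13 11)(4 16)| = 4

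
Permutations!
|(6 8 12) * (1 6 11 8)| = |(1 6)(8 12 11)| = 6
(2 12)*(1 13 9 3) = (1 13 9 3)(2 12) = [0, 13, 12, 1, 4, 5, 6, 7, 8, 3, 10, 11, 2, 9]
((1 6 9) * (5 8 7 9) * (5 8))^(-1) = (1 9 7 8 6) = [0, 9, 2, 3, 4, 5, 1, 8, 6, 7]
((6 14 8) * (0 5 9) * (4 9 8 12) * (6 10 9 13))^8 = (0 10 5 9 8)(4 14 13 12 6) = [10, 1, 2, 3, 14, 9, 4, 7, 0, 8, 5, 11, 6, 12, 13]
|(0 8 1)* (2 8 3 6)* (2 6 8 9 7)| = |(0 3 8 1)(2 9 7)| = 12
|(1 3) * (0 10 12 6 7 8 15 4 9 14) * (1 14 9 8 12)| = 15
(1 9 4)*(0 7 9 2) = (0 7 9 4 1 2) = [7, 2, 0, 3, 1, 5, 6, 9, 8, 4]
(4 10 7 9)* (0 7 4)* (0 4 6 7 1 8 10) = (0 1 8 10 6 7 9 4) = [1, 8, 2, 3, 0, 5, 7, 9, 10, 4, 6]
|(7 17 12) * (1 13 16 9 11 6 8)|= 21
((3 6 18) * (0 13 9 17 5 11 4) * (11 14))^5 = [14, 1, 2, 18, 5, 13, 3, 7, 8, 4, 10, 17, 12, 11, 9, 15, 16, 0, 6] = (0 14 9 4 5 13 11 17)(3 18 6)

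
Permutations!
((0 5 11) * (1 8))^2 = (0 11 5) = [11, 1, 2, 3, 4, 0, 6, 7, 8, 9, 10, 5]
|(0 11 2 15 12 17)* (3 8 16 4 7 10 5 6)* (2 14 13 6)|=|(0 11 14 13 6 3 8 16 4 7 10 5 2 15 12 17)|=16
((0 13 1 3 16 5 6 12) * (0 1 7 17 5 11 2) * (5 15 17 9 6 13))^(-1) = (0 2 11 16 3 1 12 6 9 7 13 5)(15 17) = [2, 12, 11, 1, 4, 0, 9, 13, 8, 7, 10, 16, 6, 5, 14, 17, 3, 15]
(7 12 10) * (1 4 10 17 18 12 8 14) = (1 4 10 7 8 14)(12 17 18) = [0, 4, 2, 3, 10, 5, 6, 8, 14, 9, 7, 11, 17, 13, 1, 15, 16, 18, 12]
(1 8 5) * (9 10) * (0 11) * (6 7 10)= (0 11)(1 8 5)(6 7 10 9)= [11, 8, 2, 3, 4, 1, 7, 10, 5, 6, 9, 0]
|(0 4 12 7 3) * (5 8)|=10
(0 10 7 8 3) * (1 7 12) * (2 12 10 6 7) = [6, 2, 12, 0, 4, 5, 7, 8, 3, 9, 10, 11, 1] = (0 6 7 8 3)(1 2 12)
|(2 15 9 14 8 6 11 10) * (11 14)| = 15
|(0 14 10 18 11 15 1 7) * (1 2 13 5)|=11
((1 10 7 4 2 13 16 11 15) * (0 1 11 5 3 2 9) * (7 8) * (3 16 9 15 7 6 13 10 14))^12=(16)(0 14 2 8 13)(1 3 10 6 9)=[14, 3, 8, 10, 4, 5, 9, 7, 13, 1, 6, 11, 12, 0, 2, 15, 16]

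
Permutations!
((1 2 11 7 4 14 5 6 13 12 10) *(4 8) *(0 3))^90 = (1 14)(2 5)(4 10)(6 11)(7 13)(8 12) = [0, 14, 5, 3, 10, 2, 11, 13, 12, 9, 4, 6, 8, 7, 1]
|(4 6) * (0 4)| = |(0 4 6)| = 3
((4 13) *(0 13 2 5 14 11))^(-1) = (0 11 14 5 2 4 13) = [11, 1, 4, 3, 13, 2, 6, 7, 8, 9, 10, 14, 12, 0, 5]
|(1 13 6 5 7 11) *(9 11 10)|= |(1 13 6 5 7 10 9 11)|= 8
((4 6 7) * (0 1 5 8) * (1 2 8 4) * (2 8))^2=[0, 4, 2, 3, 7, 6, 1, 5, 8]=(8)(1 4 7 5 6)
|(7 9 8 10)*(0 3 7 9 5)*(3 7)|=3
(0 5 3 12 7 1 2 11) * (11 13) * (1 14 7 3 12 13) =(0 5 12 3 13 11)(1 2)(7 14) =[5, 2, 1, 13, 4, 12, 6, 14, 8, 9, 10, 0, 3, 11, 7]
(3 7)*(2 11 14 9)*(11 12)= (2 12 11 14 9)(3 7)= [0, 1, 12, 7, 4, 5, 6, 3, 8, 2, 10, 14, 11, 13, 9]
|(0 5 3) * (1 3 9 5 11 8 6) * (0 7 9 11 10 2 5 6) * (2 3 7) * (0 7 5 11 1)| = 18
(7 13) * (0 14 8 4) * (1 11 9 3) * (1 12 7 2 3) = (0 14 8 4)(1 11 9)(2 3 12 7 13) = [14, 11, 3, 12, 0, 5, 6, 13, 4, 1, 10, 9, 7, 2, 8]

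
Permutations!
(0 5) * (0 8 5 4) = (0 4)(5 8) = [4, 1, 2, 3, 0, 8, 6, 7, 5]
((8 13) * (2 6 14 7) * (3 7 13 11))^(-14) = [0, 1, 14, 2, 4, 5, 13, 6, 3, 9, 10, 7, 12, 11, 8] = (2 14 8 3)(6 13 11 7)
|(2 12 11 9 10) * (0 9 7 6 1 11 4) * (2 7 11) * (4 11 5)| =11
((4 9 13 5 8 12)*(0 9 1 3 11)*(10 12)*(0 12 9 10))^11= (0 8 5 13 9 10)(1 3 11 12 4)= [8, 3, 2, 11, 1, 13, 6, 7, 5, 10, 0, 12, 4, 9]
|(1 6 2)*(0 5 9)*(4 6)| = 12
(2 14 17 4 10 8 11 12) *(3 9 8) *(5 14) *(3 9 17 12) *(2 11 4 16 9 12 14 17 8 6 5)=[0, 1, 2, 8, 10, 17, 5, 7, 4, 6, 12, 3, 11, 13, 14, 15, 9, 16]=(3 8 4 10 12 11)(5 17 16 9 6)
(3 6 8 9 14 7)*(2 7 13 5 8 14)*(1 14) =[0, 14, 7, 6, 4, 8, 1, 3, 9, 2, 10, 11, 12, 5, 13] =(1 14 13 5 8 9 2 7 3 6)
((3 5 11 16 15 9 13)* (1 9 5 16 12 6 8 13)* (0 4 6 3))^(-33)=(0 6 13 4 8)(1 9)(3 5)(11 16)(12 15)=[6, 9, 2, 5, 8, 3, 13, 7, 0, 1, 10, 16, 15, 4, 14, 12, 11]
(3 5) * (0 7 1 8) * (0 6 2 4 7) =(1 8 6 2 4 7)(3 5) =[0, 8, 4, 5, 7, 3, 2, 1, 6]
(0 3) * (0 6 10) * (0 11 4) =(0 3 6 10 11 4) =[3, 1, 2, 6, 0, 5, 10, 7, 8, 9, 11, 4]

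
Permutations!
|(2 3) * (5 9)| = |(2 3)(5 9)| = 2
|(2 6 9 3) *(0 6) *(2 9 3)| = |(0 6 3 9 2)| = 5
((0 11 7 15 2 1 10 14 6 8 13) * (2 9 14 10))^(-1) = (0 13 8 6 14 9 15 7 11)(1 2) = [13, 2, 1, 3, 4, 5, 14, 11, 6, 15, 10, 0, 12, 8, 9, 7]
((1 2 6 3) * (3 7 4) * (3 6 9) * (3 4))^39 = [0, 6, 7, 4, 1, 5, 2, 9, 8, 3] = (1 6 2 7 9 3 4)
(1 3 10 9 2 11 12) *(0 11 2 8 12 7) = (0 11 7)(1 3 10 9 8 12) = [11, 3, 2, 10, 4, 5, 6, 0, 12, 8, 9, 7, 1]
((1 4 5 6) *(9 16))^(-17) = (1 6 5 4)(9 16) = [0, 6, 2, 3, 1, 4, 5, 7, 8, 16, 10, 11, 12, 13, 14, 15, 9]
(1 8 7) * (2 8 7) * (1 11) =(1 7 11)(2 8) =[0, 7, 8, 3, 4, 5, 6, 11, 2, 9, 10, 1]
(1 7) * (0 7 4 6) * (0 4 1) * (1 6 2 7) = (0 1 6 4 2 7) = [1, 6, 7, 3, 2, 5, 4, 0]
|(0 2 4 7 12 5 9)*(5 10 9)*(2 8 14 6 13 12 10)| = |(0 8 14 6 13 12 2 4 7 10 9)| = 11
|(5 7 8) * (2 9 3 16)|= 12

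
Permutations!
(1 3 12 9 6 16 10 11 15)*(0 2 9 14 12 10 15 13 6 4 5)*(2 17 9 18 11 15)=(0 17 9 4 5)(1 3 10 15)(2 18 11 13 6 16)(12 14)=[17, 3, 18, 10, 5, 0, 16, 7, 8, 4, 15, 13, 14, 6, 12, 1, 2, 9, 11]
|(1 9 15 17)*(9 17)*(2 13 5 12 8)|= |(1 17)(2 13 5 12 8)(9 15)|= 10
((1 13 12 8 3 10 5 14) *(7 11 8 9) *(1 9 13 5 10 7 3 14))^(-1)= (1 5)(3 9 14 8 11 7)(12 13)= [0, 5, 2, 9, 4, 1, 6, 3, 11, 14, 10, 7, 13, 12, 8]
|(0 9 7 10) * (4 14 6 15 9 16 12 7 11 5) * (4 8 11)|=|(0 16 12 7 10)(4 14 6 15 9)(5 8 11)|=15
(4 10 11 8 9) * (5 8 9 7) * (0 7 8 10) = [7, 1, 2, 3, 0, 10, 6, 5, 8, 4, 11, 9] = (0 7 5 10 11 9 4)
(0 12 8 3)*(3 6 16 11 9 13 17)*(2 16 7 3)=(0 12 8 6 7 3)(2 16 11 9 13 17)=[12, 1, 16, 0, 4, 5, 7, 3, 6, 13, 10, 9, 8, 17, 14, 15, 11, 2]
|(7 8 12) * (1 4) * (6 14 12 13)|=|(1 4)(6 14 12 7 8 13)|=6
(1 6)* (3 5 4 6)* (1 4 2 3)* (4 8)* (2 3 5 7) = (2 5 3 7)(4 6 8) = [0, 1, 5, 7, 6, 3, 8, 2, 4]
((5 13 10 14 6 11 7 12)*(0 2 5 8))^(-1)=(0 8 12 7 11 6 14 10 13 5 2)=[8, 1, 0, 3, 4, 2, 14, 11, 12, 9, 13, 6, 7, 5, 10]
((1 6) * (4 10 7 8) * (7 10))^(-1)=(10)(1 6)(4 8 7)=[0, 6, 2, 3, 8, 5, 1, 4, 7, 9, 10]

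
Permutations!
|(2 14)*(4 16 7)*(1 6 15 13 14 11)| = 21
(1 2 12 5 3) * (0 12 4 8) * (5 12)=(12)(0 5 3 1 2 4 8)=[5, 2, 4, 1, 8, 3, 6, 7, 0, 9, 10, 11, 12]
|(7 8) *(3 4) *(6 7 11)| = |(3 4)(6 7 8 11)| = 4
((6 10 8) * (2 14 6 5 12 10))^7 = (2 14 6)(5 8 10 12) = [0, 1, 14, 3, 4, 8, 2, 7, 10, 9, 12, 11, 5, 13, 6]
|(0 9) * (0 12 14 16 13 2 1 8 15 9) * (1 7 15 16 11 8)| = |(2 7 15 9 12 14 11 8 16 13)| = 10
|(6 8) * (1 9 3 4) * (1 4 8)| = 5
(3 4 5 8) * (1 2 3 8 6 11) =[0, 2, 3, 4, 5, 6, 11, 7, 8, 9, 10, 1] =(1 2 3 4 5 6 11)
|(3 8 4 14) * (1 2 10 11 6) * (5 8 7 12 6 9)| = |(1 2 10 11 9 5 8 4 14 3 7 12 6)| = 13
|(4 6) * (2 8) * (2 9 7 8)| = |(4 6)(7 8 9)| = 6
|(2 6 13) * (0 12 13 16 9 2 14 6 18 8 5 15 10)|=|(0 12 13 14 6 16 9 2 18 8 5 15 10)|=13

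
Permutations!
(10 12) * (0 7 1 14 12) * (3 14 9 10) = (0 7 1 9 10)(3 14 12) = [7, 9, 2, 14, 4, 5, 6, 1, 8, 10, 0, 11, 3, 13, 12]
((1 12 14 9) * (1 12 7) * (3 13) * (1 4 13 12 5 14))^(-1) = (1 12 3 13 4 7)(5 9 14) = [0, 12, 2, 13, 7, 9, 6, 1, 8, 14, 10, 11, 3, 4, 5]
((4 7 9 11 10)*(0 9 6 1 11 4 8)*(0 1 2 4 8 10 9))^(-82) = [0, 9, 7, 3, 6, 5, 4, 2, 11, 1, 10, 8] = (1 9)(2 7)(4 6)(8 11)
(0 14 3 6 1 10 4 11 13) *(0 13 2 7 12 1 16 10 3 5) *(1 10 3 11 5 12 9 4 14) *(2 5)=(0 1 11 5)(2 7 9 4)(3 6 16)(10 14 12)=[1, 11, 7, 6, 2, 0, 16, 9, 8, 4, 14, 5, 10, 13, 12, 15, 3]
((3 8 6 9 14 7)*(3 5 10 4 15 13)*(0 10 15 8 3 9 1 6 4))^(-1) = (0 10)(1 6)(4 8)(5 7 14 9 13 15) = [10, 6, 2, 3, 8, 7, 1, 14, 4, 13, 0, 11, 12, 15, 9, 5]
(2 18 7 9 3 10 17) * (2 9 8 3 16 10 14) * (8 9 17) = (2 18 7 9 16 10 8 3 14) = [0, 1, 18, 14, 4, 5, 6, 9, 3, 16, 8, 11, 12, 13, 2, 15, 10, 17, 7]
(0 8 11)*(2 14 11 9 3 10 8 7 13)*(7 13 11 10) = (0 13 2 14 10 8 9 3 7 11) = [13, 1, 14, 7, 4, 5, 6, 11, 9, 3, 8, 0, 12, 2, 10]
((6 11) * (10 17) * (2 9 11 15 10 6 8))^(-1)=(2 8 11 9)(6 17 10 15)=[0, 1, 8, 3, 4, 5, 17, 7, 11, 2, 15, 9, 12, 13, 14, 6, 16, 10]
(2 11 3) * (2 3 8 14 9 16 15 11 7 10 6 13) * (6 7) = (2 6 13)(7 10)(8 14 9 16 15 11) = [0, 1, 6, 3, 4, 5, 13, 10, 14, 16, 7, 8, 12, 2, 9, 11, 15]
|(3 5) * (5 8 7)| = |(3 8 7 5)| = 4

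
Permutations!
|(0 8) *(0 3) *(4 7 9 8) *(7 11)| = |(0 4 11 7 9 8 3)| = 7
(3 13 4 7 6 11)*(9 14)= (3 13 4 7 6 11)(9 14)= [0, 1, 2, 13, 7, 5, 11, 6, 8, 14, 10, 3, 12, 4, 9]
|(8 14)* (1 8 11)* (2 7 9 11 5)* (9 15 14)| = |(1 8 9 11)(2 7 15 14 5)| = 20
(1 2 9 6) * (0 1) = [1, 2, 9, 3, 4, 5, 0, 7, 8, 6] = (0 1 2 9 6)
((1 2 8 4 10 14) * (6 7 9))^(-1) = [0, 14, 1, 3, 8, 5, 9, 6, 2, 7, 4, 11, 12, 13, 10] = (1 14 10 4 8 2)(6 9 7)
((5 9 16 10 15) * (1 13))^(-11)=(1 13)(5 15 10 16 9)=[0, 13, 2, 3, 4, 15, 6, 7, 8, 5, 16, 11, 12, 1, 14, 10, 9]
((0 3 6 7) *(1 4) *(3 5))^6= [5, 1, 2, 6, 4, 3, 7, 0]= (0 5 3 6 7)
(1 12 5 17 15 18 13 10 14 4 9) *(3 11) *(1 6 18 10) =(1 12 5 17 15 10 14 4 9 6 18 13)(3 11) =[0, 12, 2, 11, 9, 17, 18, 7, 8, 6, 14, 3, 5, 1, 4, 10, 16, 15, 13]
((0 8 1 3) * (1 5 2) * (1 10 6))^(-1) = [3, 6, 5, 1, 4, 8, 10, 7, 0, 9, 2] = (0 3 1 6 10 2 5 8)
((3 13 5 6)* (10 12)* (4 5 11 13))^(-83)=(3 4 5 6)(10 12)(11 13)=[0, 1, 2, 4, 5, 6, 3, 7, 8, 9, 12, 13, 10, 11]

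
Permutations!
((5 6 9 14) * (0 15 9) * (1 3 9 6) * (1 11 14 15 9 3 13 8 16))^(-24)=[0, 1, 2, 3, 4, 5, 6, 7, 8, 9, 10, 11, 12, 13, 14, 15, 16]=(16)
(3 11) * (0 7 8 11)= (0 7 8 11 3)= [7, 1, 2, 0, 4, 5, 6, 8, 11, 9, 10, 3]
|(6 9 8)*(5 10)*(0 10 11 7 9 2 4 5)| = 8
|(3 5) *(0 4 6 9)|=|(0 4 6 9)(3 5)|=4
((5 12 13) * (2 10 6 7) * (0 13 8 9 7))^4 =(0 8 10 5 7)(2 13 9 6 12) =[8, 1, 13, 3, 4, 7, 12, 0, 10, 6, 5, 11, 2, 9]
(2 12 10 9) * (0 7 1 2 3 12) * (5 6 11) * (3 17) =(0 7 1 2)(3 12 10 9 17)(5 6 11) =[7, 2, 0, 12, 4, 6, 11, 1, 8, 17, 9, 5, 10, 13, 14, 15, 16, 3]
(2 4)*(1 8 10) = (1 8 10)(2 4) = [0, 8, 4, 3, 2, 5, 6, 7, 10, 9, 1]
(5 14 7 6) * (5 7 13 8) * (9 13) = [0, 1, 2, 3, 4, 14, 7, 6, 5, 13, 10, 11, 12, 8, 9] = (5 14 9 13 8)(6 7)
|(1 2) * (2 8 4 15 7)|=6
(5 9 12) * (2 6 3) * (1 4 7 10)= (1 4 7 10)(2 6 3)(5 9 12)= [0, 4, 6, 2, 7, 9, 3, 10, 8, 12, 1, 11, 5]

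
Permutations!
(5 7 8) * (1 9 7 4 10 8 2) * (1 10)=(1 9 7 2 10 8 5 4)=[0, 9, 10, 3, 1, 4, 6, 2, 5, 7, 8]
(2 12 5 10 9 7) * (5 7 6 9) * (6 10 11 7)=(2 12 6 9 10 5 11 7)=[0, 1, 12, 3, 4, 11, 9, 2, 8, 10, 5, 7, 6]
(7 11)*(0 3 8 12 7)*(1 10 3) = (0 1 10 3 8 12 7 11) = [1, 10, 2, 8, 4, 5, 6, 11, 12, 9, 3, 0, 7]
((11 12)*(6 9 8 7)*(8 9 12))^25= (12)= [0, 1, 2, 3, 4, 5, 6, 7, 8, 9, 10, 11, 12]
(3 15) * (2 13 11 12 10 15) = (2 13 11 12 10 15 3) = [0, 1, 13, 2, 4, 5, 6, 7, 8, 9, 15, 12, 10, 11, 14, 3]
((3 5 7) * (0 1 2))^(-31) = (0 2 1)(3 7 5) = [2, 0, 1, 7, 4, 3, 6, 5]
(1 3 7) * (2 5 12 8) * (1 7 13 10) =(1 3 13 10)(2 5 12 8) =[0, 3, 5, 13, 4, 12, 6, 7, 2, 9, 1, 11, 8, 10]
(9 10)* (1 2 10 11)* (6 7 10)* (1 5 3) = [0, 2, 6, 1, 4, 3, 7, 10, 8, 11, 9, 5] = (1 2 6 7 10 9 11 5 3)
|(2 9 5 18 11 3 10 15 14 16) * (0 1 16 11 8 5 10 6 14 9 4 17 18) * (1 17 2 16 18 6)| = 30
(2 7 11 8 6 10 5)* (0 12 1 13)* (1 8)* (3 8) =(0 12 3 8 6 10 5 2 7 11 1 13) =[12, 13, 7, 8, 4, 2, 10, 11, 6, 9, 5, 1, 3, 0]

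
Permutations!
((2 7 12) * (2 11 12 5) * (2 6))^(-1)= (2 6 5 7)(11 12)= [0, 1, 6, 3, 4, 7, 5, 2, 8, 9, 10, 12, 11]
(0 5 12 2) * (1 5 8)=(0 8 1 5 12 2)=[8, 5, 0, 3, 4, 12, 6, 7, 1, 9, 10, 11, 2]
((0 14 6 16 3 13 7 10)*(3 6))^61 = (0 14 3 13 7 10)(6 16) = [14, 1, 2, 13, 4, 5, 16, 10, 8, 9, 0, 11, 12, 7, 3, 15, 6]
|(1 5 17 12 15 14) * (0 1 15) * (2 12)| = |(0 1 5 17 2 12)(14 15)| = 6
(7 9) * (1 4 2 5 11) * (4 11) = (1 11)(2 5 4)(7 9) = [0, 11, 5, 3, 2, 4, 6, 9, 8, 7, 10, 1]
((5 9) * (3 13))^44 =(13) =[0, 1, 2, 3, 4, 5, 6, 7, 8, 9, 10, 11, 12, 13]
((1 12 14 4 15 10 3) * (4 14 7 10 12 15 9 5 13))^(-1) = (1 3 10 7 12 15)(4 13 5 9) = [0, 3, 2, 10, 13, 9, 6, 12, 8, 4, 7, 11, 15, 5, 14, 1]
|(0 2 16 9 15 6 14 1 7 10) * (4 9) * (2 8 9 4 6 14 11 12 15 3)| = 14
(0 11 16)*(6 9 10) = (0 11 16)(6 9 10) = [11, 1, 2, 3, 4, 5, 9, 7, 8, 10, 6, 16, 12, 13, 14, 15, 0]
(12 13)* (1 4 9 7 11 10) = (1 4 9 7 11 10)(12 13) = [0, 4, 2, 3, 9, 5, 6, 11, 8, 7, 1, 10, 13, 12]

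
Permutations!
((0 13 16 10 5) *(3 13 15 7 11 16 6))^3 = (0 11 5 7 10 15 16) = [11, 1, 2, 3, 4, 7, 6, 10, 8, 9, 15, 5, 12, 13, 14, 16, 0]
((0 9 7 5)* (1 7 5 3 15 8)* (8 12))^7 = (0 9 5)(1 7 3 15 12 8) = [9, 7, 2, 15, 4, 0, 6, 3, 1, 5, 10, 11, 8, 13, 14, 12]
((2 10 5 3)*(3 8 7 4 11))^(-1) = (2 3 11 4 7 8 5 10) = [0, 1, 3, 11, 7, 10, 6, 8, 5, 9, 2, 4]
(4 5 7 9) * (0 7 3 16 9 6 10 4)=[7, 1, 2, 16, 5, 3, 10, 6, 8, 0, 4, 11, 12, 13, 14, 15, 9]=(0 7 6 10 4 5 3 16 9)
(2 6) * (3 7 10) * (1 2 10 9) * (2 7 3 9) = (1 7 2 6 10 9) = [0, 7, 6, 3, 4, 5, 10, 2, 8, 1, 9]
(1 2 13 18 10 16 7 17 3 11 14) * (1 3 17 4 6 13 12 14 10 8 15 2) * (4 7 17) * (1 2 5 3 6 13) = [0, 2, 12, 11, 13, 3, 1, 7, 15, 9, 16, 10, 14, 18, 6, 5, 17, 4, 8] = (1 2 12 14 6)(3 11 10 16 17 4 13 18 8 15 5)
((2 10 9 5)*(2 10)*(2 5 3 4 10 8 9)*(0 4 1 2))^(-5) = (0 4 10)(1 2 5 8 9 3) = [4, 2, 5, 1, 10, 8, 6, 7, 9, 3, 0]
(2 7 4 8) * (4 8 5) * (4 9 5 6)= (2 7 8)(4 6)(5 9)= [0, 1, 7, 3, 6, 9, 4, 8, 2, 5]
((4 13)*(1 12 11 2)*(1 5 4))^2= (1 11 5 13 12 2 4)= [0, 11, 4, 3, 1, 13, 6, 7, 8, 9, 10, 5, 2, 12]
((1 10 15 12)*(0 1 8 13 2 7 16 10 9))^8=(16)(0 9 1)=[9, 0, 2, 3, 4, 5, 6, 7, 8, 1, 10, 11, 12, 13, 14, 15, 16]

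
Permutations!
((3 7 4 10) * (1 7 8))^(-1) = (1 8 3 10 4 7) = [0, 8, 2, 10, 7, 5, 6, 1, 3, 9, 4]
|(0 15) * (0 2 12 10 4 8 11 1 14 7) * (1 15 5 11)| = |(0 5 11 15 2 12 10 4 8 1 14 7)| = 12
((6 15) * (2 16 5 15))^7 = [0, 1, 5, 3, 4, 6, 16, 7, 8, 9, 10, 11, 12, 13, 14, 2, 15] = (2 5 6 16 15)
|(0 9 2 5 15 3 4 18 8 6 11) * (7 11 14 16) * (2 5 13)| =26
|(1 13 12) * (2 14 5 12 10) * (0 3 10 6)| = 10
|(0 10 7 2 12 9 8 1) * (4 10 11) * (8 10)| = 5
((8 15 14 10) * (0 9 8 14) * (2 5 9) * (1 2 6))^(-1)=(0 15 8 9 5 2 1 6)(10 14)=[15, 6, 1, 3, 4, 2, 0, 7, 9, 5, 14, 11, 12, 13, 10, 8]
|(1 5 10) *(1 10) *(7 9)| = |(10)(1 5)(7 9)| = 2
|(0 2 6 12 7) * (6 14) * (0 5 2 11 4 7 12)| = 8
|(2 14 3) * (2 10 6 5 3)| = |(2 14)(3 10 6 5)| = 4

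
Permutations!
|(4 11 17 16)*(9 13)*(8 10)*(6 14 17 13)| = 8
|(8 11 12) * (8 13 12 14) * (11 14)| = 2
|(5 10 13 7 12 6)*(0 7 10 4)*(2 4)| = |(0 7 12 6 5 2 4)(10 13)| = 14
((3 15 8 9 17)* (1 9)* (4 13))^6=(17)=[0, 1, 2, 3, 4, 5, 6, 7, 8, 9, 10, 11, 12, 13, 14, 15, 16, 17]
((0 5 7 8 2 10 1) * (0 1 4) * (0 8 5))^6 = (2 4)(8 10) = [0, 1, 4, 3, 2, 5, 6, 7, 10, 9, 8]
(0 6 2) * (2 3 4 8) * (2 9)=(0 6 3 4 8 9 2)=[6, 1, 0, 4, 8, 5, 3, 7, 9, 2]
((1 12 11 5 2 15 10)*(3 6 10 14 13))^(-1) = (1 10 6 3 13 14 15 2 5 11 12) = [0, 10, 5, 13, 4, 11, 3, 7, 8, 9, 6, 12, 1, 14, 15, 2]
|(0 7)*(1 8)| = |(0 7)(1 8)| = 2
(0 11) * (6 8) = (0 11)(6 8) = [11, 1, 2, 3, 4, 5, 8, 7, 6, 9, 10, 0]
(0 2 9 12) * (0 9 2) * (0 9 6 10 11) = (0 9 12 6 10 11) = [9, 1, 2, 3, 4, 5, 10, 7, 8, 12, 11, 0, 6]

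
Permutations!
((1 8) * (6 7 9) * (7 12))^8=(12)=[0, 1, 2, 3, 4, 5, 6, 7, 8, 9, 10, 11, 12]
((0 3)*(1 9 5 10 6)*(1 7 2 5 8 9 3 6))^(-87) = (0 6 7 2 5 10 1 3)(8 9) = [6, 3, 5, 0, 4, 10, 7, 2, 9, 8, 1]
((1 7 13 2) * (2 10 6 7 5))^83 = (1 2 5)(6 10 13 7) = [0, 2, 5, 3, 4, 1, 10, 6, 8, 9, 13, 11, 12, 7]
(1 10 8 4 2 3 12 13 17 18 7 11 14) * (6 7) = [0, 10, 3, 12, 2, 5, 7, 11, 4, 9, 8, 14, 13, 17, 1, 15, 16, 18, 6] = (1 10 8 4 2 3 12 13 17 18 6 7 11 14)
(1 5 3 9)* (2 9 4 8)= (1 5 3 4 8 2 9)= [0, 5, 9, 4, 8, 3, 6, 7, 2, 1]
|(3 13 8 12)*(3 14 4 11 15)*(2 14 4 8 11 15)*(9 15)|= |(2 14 8 12 4 9 15 3 13 11)|= 10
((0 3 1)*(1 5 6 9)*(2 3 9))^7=(0 9 1)(2 6 5 3)=[9, 0, 6, 2, 4, 3, 5, 7, 8, 1]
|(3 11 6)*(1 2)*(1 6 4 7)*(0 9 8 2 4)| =|(0 9 8 2 6 3 11)(1 4 7)| =21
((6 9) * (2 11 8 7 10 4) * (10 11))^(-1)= [0, 1, 4, 3, 10, 5, 9, 8, 11, 6, 2, 7]= (2 4 10)(6 9)(7 8 11)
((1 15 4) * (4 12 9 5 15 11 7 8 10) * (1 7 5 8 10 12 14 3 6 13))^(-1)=[0, 13, 2, 14, 10, 11, 3, 4, 9, 12, 7, 1, 8, 6, 15, 5]=(1 13 6 3 14 15 5 11)(4 10 7)(8 9 12)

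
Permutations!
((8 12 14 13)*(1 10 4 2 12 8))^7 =(14) =[0, 1, 2, 3, 4, 5, 6, 7, 8, 9, 10, 11, 12, 13, 14]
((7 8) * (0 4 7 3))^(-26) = (0 3 8 7 4) = [3, 1, 2, 8, 0, 5, 6, 4, 7]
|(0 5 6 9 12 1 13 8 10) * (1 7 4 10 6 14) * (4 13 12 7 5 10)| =20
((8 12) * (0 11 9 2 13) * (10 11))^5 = (0 13 2 9 11 10)(8 12) = [13, 1, 9, 3, 4, 5, 6, 7, 12, 11, 0, 10, 8, 2]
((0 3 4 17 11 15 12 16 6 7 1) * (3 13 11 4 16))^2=(17)(0 11 12 16 7)(1 13 15 3 6)=[11, 13, 2, 6, 4, 5, 1, 0, 8, 9, 10, 12, 16, 15, 14, 3, 7, 17]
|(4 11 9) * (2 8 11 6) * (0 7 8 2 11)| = |(0 7 8)(4 6 11 9)| = 12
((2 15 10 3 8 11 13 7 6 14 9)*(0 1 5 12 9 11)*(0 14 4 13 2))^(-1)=[9, 0, 11, 10, 6, 1, 7, 13, 3, 12, 15, 14, 5, 4, 8, 2]=(0 9 12 5 1)(2 11 14 8 3 10 15)(4 6 7 13)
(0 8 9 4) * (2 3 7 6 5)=(0 8 9 4)(2 3 7 6 5)=[8, 1, 3, 7, 0, 2, 5, 6, 9, 4]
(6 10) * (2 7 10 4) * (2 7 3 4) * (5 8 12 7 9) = (2 3 4 9 5 8 12 7 10 6) = [0, 1, 3, 4, 9, 8, 2, 10, 12, 5, 6, 11, 7]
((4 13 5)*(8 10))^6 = (13) = [0, 1, 2, 3, 4, 5, 6, 7, 8, 9, 10, 11, 12, 13]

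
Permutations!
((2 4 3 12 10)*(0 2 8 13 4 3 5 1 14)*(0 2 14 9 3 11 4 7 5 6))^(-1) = (0 6 4 11 2 14)(1 5 7 13 8 10 12 3 9) = [6, 5, 14, 9, 11, 7, 4, 13, 10, 1, 12, 2, 3, 8, 0]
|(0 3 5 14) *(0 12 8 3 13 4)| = |(0 13 4)(3 5 14 12 8)| = 15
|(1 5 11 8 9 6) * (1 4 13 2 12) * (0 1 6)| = |(0 1 5 11 8 9)(2 12 6 4 13)| = 30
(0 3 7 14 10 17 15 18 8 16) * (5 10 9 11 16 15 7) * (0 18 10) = (0 3 5)(7 14 9 11 16 18 8 15 10 17) = [3, 1, 2, 5, 4, 0, 6, 14, 15, 11, 17, 16, 12, 13, 9, 10, 18, 7, 8]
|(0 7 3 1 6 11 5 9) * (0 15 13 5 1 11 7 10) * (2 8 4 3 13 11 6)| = 12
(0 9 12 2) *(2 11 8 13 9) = (0 2)(8 13 9 12 11) = [2, 1, 0, 3, 4, 5, 6, 7, 13, 12, 10, 8, 11, 9]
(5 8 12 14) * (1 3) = (1 3)(5 8 12 14) = [0, 3, 2, 1, 4, 8, 6, 7, 12, 9, 10, 11, 14, 13, 5]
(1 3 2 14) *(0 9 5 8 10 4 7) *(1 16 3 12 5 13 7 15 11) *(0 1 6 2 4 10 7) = [9, 12, 14, 4, 15, 8, 2, 1, 7, 13, 10, 6, 5, 0, 16, 11, 3] = (0 9 13)(1 12 5 8 7)(2 14 16 3 4 15 11 6)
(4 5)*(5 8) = (4 8 5) = [0, 1, 2, 3, 8, 4, 6, 7, 5]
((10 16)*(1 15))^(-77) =(1 15)(10 16) =[0, 15, 2, 3, 4, 5, 6, 7, 8, 9, 16, 11, 12, 13, 14, 1, 10]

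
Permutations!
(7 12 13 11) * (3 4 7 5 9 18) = [0, 1, 2, 4, 7, 9, 6, 12, 8, 18, 10, 5, 13, 11, 14, 15, 16, 17, 3] = (3 4 7 12 13 11 5 9 18)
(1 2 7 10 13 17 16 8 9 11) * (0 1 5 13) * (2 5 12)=(0 1 5 13 17 16 8 9 11 12 2 7 10)=[1, 5, 7, 3, 4, 13, 6, 10, 9, 11, 0, 12, 2, 17, 14, 15, 8, 16]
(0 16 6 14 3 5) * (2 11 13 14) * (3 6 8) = (0 16 8 3 5)(2 11 13 14 6) = [16, 1, 11, 5, 4, 0, 2, 7, 3, 9, 10, 13, 12, 14, 6, 15, 8]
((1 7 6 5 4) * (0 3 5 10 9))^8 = (0 9 10 6 7 1 4 5 3) = [9, 4, 2, 0, 5, 3, 7, 1, 8, 10, 6]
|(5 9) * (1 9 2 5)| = 2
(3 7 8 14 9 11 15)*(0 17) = (0 17)(3 7 8 14 9 11 15) = [17, 1, 2, 7, 4, 5, 6, 8, 14, 11, 10, 15, 12, 13, 9, 3, 16, 0]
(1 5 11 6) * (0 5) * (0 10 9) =(0 5 11 6 1 10 9) =[5, 10, 2, 3, 4, 11, 1, 7, 8, 0, 9, 6]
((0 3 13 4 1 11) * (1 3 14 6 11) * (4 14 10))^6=(0 6 13 4)(3 10 11 14)=[6, 1, 2, 10, 0, 5, 13, 7, 8, 9, 11, 14, 12, 4, 3]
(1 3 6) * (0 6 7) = (0 6 1 3 7) = [6, 3, 2, 7, 4, 5, 1, 0]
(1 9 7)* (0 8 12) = (0 8 12)(1 9 7) = [8, 9, 2, 3, 4, 5, 6, 1, 12, 7, 10, 11, 0]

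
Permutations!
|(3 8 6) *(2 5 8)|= |(2 5 8 6 3)|= 5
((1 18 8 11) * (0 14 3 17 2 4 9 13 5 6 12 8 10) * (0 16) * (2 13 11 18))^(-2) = (0 10 8 6 13 3)(1 9 2 11 4)(5 17 14 16 18 12) = [10, 9, 11, 0, 1, 17, 13, 7, 6, 2, 8, 4, 5, 3, 16, 15, 18, 14, 12]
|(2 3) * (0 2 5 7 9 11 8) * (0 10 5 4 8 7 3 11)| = |(0 2 11 7 9)(3 4 8 10 5)| = 5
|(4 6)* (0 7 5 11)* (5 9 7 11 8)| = |(0 11)(4 6)(5 8)(7 9)| = 2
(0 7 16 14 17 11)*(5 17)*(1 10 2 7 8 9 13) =[8, 10, 7, 3, 4, 17, 6, 16, 9, 13, 2, 0, 12, 1, 5, 15, 14, 11] =(0 8 9 13 1 10 2 7 16 14 5 17 11)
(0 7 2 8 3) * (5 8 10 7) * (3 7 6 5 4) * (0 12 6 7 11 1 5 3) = (0 4)(1 5 8 11)(2 10 7)(3 12 6) = [4, 5, 10, 12, 0, 8, 3, 2, 11, 9, 7, 1, 6]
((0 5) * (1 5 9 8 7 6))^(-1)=(0 5 1 6 7 8 9)=[5, 6, 2, 3, 4, 1, 7, 8, 9, 0]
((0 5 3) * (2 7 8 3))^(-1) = (0 3 8 7 2 5) = [3, 1, 5, 8, 4, 0, 6, 2, 7]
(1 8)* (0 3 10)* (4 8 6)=(0 3 10)(1 6 4 8)=[3, 6, 2, 10, 8, 5, 4, 7, 1, 9, 0]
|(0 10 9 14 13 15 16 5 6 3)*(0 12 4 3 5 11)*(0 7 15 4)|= 8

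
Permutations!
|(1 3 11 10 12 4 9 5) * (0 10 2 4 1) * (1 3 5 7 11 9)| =11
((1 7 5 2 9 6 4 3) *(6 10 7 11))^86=(1 11 6 4 3)(2 9 10 7 5)=[0, 11, 9, 1, 3, 2, 4, 5, 8, 10, 7, 6]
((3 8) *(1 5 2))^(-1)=(1 2 5)(3 8)=[0, 2, 5, 8, 4, 1, 6, 7, 3]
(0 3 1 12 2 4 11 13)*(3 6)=(0 6 3 1 12 2 4 11 13)=[6, 12, 4, 1, 11, 5, 3, 7, 8, 9, 10, 13, 2, 0]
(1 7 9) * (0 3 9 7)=(0 3 9 1)=[3, 0, 2, 9, 4, 5, 6, 7, 8, 1]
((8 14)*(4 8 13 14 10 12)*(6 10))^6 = (14)(4 8 6 10 12) = [0, 1, 2, 3, 8, 5, 10, 7, 6, 9, 12, 11, 4, 13, 14]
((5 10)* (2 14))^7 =(2 14)(5 10) =[0, 1, 14, 3, 4, 10, 6, 7, 8, 9, 5, 11, 12, 13, 2]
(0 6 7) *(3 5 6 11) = (0 11 3 5 6 7) = [11, 1, 2, 5, 4, 6, 7, 0, 8, 9, 10, 3]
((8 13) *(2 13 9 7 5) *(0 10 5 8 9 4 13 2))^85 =[10, 1, 2, 3, 4, 0, 6, 7, 8, 9, 5, 11, 12, 13] =(13)(0 10 5)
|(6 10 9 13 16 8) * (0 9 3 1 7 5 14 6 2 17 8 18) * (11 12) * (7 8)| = |(0 9 13 16 18)(1 8 2 17 7 5 14 6 10 3)(11 12)| = 10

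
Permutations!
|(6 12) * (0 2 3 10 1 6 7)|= 8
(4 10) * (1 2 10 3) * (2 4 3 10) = (1 4 10 3) = [0, 4, 2, 1, 10, 5, 6, 7, 8, 9, 3]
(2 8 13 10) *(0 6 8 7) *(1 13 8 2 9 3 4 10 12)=(0 6 2 7)(1 13 12)(3 4 10 9)=[6, 13, 7, 4, 10, 5, 2, 0, 8, 3, 9, 11, 1, 12]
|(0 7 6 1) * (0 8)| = 5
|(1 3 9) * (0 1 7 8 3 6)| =12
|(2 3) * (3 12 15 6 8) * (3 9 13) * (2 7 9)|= 20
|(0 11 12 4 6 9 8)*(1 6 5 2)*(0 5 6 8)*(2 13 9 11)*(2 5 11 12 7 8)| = |(0 5 13 9)(1 2)(4 6 12)(7 8 11)| = 12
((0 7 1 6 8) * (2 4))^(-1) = [8, 7, 4, 3, 2, 5, 1, 0, 6] = (0 8 6 1 7)(2 4)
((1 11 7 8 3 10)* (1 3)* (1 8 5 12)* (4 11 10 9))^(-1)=(1 12 5 7 11 4 9 3 10)=[0, 12, 2, 10, 9, 7, 6, 11, 8, 3, 1, 4, 5]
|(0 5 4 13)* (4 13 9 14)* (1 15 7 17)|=|(0 5 13)(1 15 7 17)(4 9 14)|=12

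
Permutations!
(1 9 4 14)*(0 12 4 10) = (0 12 4 14 1 9 10) = [12, 9, 2, 3, 14, 5, 6, 7, 8, 10, 0, 11, 4, 13, 1]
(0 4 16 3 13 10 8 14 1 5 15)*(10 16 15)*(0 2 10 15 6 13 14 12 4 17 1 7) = [17, 5, 10, 14, 6, 15, 13, 0, 12, 9, 8, 11, 4, 16, 7, 2, 3, 1] = (0 17 1 5 15 2 10 8 12 4 6 13 16 3 14 7)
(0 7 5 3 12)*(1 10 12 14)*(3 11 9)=[7, 10, 2, 14, 4, 11, 6, 5, 8, 3, 12, 9, 0, 13, 1]=(0 7 5 11 9 3 14 1 10 12)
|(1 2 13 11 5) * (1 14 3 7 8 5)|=|(1 2 13 11)(3 7 8 5 14)|=20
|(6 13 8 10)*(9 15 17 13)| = 7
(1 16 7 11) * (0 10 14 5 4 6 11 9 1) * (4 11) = (0 10 14 5 11)(1 16 7 9)(4 6) = [10, 16, 2, 3, 6, 11, 4, 9, 8, 1, 14, 0, 12, 13, 5, 15, 7]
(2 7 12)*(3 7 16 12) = [0, 1, 16, 7, 4, 5, 6, 3, 8, 9, 10, 11, 2, 13, 14, 15, 12] = (2 16 12)(3 7)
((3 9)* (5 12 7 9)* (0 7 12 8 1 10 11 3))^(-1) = [9, 8, 2, 11, 4, 3, 6, 0, 5, 7, 1, 10, 12] = (12)(0 9 7)(1 8 5 3 11 10)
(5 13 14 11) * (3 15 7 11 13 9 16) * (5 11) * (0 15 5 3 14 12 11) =[15, 1, 2, 5, 4, 9, 6, 3, 8, 16, 10, 0, 11, 12, 13, 7, 14] =(0 15 7 3 5 9 16 14 13 12 11)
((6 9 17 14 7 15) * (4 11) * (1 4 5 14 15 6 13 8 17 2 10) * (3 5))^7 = (1 6 3 10 7 11 2 14 4 9 5)(8 13 15 17) = [0, 6, 14, 10, 9, 1, 3, 11, 13, 5, 7, 2, 12, 15, 4, 17, 16, 8]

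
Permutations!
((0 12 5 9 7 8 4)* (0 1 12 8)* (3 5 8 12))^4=(0 1 7 4 9 8 5 12 3)=[1, 7, 2, 0, 9, 12, 6, 4, 5, 8, 10, 11, 3]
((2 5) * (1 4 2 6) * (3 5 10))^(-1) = [0, 6, 4, 10, 1, 3, 5, 7, 8, 9, 2] = (1 6 5 3 10 2 4)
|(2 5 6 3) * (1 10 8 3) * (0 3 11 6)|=|(0 3 2 5)(1 10 8 11 6)|=20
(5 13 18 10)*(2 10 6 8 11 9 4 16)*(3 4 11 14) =(2 10 5 13 18 6 8 14 3 4 16)(9 11) =[0, 1, 10, 4, 16, 13, 8, 7, 14, 11, 5, 9, 12, 18, 3, 15, 2, 17, 6]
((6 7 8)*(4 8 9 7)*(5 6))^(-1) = (4 6 5 8)(7 9) = [0, 1, 2, 3, 6, 8, 5, 9, 4, 7]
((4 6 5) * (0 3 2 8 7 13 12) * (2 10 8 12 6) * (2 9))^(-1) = (0 12 2 9 4 5 6 13 7 8 10 3) = [12, 1, 9, 0, 5, 6, 13, 8, 10, 4, 3, 11, 2, 7]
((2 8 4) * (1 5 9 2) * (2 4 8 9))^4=(1 4 9 2 5)=[0, 4, 5, 3, 9, 1, 6, 7, 8, 2]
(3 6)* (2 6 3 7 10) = (2 6 7 10) = [0, 1, 6, 3, 4, 5, 7, 10, 8, 9, 2]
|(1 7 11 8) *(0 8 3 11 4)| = |(0 8 1 7 4)(3 11)| = 10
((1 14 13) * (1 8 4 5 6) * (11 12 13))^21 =[0, 12, 2, 3, 1, 14, 11, 7, 6, 9, 10, 8, 4, 5, 13] =(1 12 4)(5 14 13)(6 11 8)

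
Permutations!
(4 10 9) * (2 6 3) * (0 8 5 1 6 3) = (0 8 5 1 6)(2 3)(4 10 9) = [8, 6, 3, 2, 10, 1, 0, 7, 5, 4, 9]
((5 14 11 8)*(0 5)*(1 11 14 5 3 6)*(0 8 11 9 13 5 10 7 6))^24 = (14)(1 5 6 13 7 9 10) = [0, 5, 2, 3, 4, 6, 13, 9, 8, 10, 1, 11, 12, 7, 14]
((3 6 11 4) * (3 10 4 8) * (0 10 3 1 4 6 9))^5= (0 1 10 4 6 3 11 9 8)= [1, 10, 2, 11, 6, 5, 3, 7, 0, 8, 4, 9]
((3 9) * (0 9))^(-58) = (0 3 9) = [3, 1, 2, 9, 4, 5, 6, 7, 8, 0]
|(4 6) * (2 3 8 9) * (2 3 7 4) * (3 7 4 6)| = |(2 4 3 8 9 7 6)| = 7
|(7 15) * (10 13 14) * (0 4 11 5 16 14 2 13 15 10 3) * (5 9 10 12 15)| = |(0 4 11 9 10 5 16 14 3)(2 13)(7 12 15)| = 18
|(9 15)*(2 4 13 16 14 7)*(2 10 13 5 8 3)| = 10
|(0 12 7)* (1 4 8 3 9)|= 15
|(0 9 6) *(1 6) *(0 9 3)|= 6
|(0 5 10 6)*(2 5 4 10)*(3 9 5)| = 4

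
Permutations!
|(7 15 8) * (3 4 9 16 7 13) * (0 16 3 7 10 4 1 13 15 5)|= |(0 16 10 4 9 3 1 13 7 5)(8 15)|= 10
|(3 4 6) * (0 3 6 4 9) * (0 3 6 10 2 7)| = |(0 6 10 2 7)(3 9)| = 10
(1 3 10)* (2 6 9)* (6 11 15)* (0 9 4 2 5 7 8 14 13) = (0 9 5 7 8 14 13)(1 3 10)(2 11 15 6 4) = [9, 3, 11, 10, 2, 7, 4, 8, 14, 5, 1, 15, 12, 0, 13, 6]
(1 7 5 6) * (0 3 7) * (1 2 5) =(0 3 7 1)(2 5 6) =[3, 0, 5, 7, 4, 6, 2, 1]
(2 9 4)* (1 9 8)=[0, 9, 8, 3, 2, 5, 6, 7, 1, 4]=(1 9 4 2 8)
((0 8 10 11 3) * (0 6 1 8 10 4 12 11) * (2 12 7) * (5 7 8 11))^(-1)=(0 10)(1 6 3 11)(2 7 5 12)(4 8)=[10, 6, 7, 11, 8, 12, 3, 5, 4, 9, 0, 1, 2]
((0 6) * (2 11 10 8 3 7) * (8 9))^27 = (0 6)(2 7 3 8 9 10 11) = [6, 1, 7, 8, 4, 5, 0, 3, 9, 10, 11, 2]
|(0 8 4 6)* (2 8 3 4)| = 4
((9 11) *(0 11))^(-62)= (0 11 9)= [11, 1, 2, 3, 4, 5, 6, 7, 8, 0, 10, 9]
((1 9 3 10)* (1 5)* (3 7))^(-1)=(1 5 10 3 7 9)=[0, 5, 2, 7, 4, 10, 6, 9, 8, 1, 3]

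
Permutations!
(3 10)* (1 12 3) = (1 12 3 10) = [0, 12, 2, 10, 4, 5, 6, 7, 8, 9, 1, 11, 3]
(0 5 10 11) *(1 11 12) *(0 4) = (0 5 10 12 1 11 4) = [5, 11, 2, 3, 0, 10, 6, 7, 8, 9, 12, 4, 1]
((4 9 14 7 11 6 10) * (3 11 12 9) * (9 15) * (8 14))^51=[0, 1, 2, 11, 3, 5, 10, 9, 12, 7, 4, 6, 8, 13, 15, 14]=(3 11 6 10 4)(7 9)(8 12)(14 15)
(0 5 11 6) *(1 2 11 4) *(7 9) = (0 5 4 1 2 11 6)(7 9) = [5, 2, 11, 3, 1, 4, 0, 9, 8, 7, 10, 6]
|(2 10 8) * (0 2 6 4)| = |(0 2 10 8 6 4)| = 6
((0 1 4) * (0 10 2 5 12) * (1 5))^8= (0 12 5)= [12, 1, 2, 3, 4, 0, 6, 7, 8, 9, 10, 11, 5]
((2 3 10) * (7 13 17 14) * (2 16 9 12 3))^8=(17)(3 9 10 12 16)=[0, 1, 2, 9, 4, 5, 6, 7, 8, 10, 12, 11, 16, 13, 14, 15, 3, 17]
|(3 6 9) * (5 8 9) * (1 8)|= |(1 8 9 3 6 5)|= 6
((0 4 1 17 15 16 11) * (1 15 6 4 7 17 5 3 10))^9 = (0 7 17 6 4 15 16 11)(1 5 3 10) = [7, 5, 2, 10, 15, 3, 4, 17, 8, 9, 1, 0, 12, 13, 14, 16, 11, 6]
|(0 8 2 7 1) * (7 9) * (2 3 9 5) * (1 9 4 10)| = |(0 8 3 4 10 1)(2 5)(7 9)| = 6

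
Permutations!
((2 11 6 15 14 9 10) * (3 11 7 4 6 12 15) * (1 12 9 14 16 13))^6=(1 12 15 16 13)(2 9 3 4)(6 7 10 11)=[0, 12, 9, 4, 2, 5, 7, 10, 8, 3, 11, 6, 15, 1, 14, 16, 13]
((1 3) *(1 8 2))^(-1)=(1 2 8 3)=[0, 2, 8, 1, 4, 5, 6, 7, 3]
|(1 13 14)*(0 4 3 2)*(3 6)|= 15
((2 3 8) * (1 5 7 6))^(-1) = (1 6 7 5)(2 8 3) = [0, 6, 8, 2, 4, 1, 7, 5, 3]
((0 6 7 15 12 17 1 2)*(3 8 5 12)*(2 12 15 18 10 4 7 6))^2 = [0, 17, 2, 5, 18, 3, 6, 10, 15, 9, 7, 11, 1, 13, 14, 8, 16, 12, 4] = (1 17 12)(3 5)(4 18)(7 10)(8 15)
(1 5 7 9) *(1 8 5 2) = [0, 2, 1, 3, 4, 7, 6, 9, 5, 8] = (1 2)(5 7 9 8)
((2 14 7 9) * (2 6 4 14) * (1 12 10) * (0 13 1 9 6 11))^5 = (0 9 12 13 11 10 1)(4 14 7 6) = [9, 0, 2, 3, 14, 5, 4, 6, 8, 12, 1, 10, 13, 11, 7]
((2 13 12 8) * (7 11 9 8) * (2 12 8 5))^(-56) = (13) = [0, 1, 2, 3, 4, 5, 6, 7, 8, 9, 10, 11, 12, 13]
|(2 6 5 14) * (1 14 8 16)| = |(1 14 2 6 5 8 16)| = 7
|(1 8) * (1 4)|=3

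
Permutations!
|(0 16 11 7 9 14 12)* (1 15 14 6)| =|(0 16 11 7 9 6 1 15 14 12)| =10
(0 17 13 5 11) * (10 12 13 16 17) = [10, 1, 2, 3, 4, 11, 6, 7, 8, 9, 12, 0, 13, 5, 14, 15, 17, 16] = (0 10 12 13 5 11)(16 17)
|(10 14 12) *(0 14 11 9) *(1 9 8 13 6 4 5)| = 12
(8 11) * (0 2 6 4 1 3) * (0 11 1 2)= [0, 3, 6, 11, 2, 5, 4, 7, 1, 9, 10, 8]= (1 3 11 8)(2 6 4)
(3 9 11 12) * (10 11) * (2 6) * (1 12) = (1 12 3 9 10 11)(2 6) = [0, 12, 6, 9, 4, 5, 2, 7, 8, 10, 11, 1, 3]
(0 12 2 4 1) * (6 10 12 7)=(0 7 6 10 12 2 4 1)=[7, 0, 4, 3, 1, 5, 10, 6, 8, 9, 12, 11, 2]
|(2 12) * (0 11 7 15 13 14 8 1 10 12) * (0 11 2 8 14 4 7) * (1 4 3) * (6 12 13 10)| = 30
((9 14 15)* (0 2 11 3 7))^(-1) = (0 7 3 11 2)(9 15 14) = [7, 1, 0, 11, 4, 5, 6, 3, 8, 15, 10, 2, 12, 13, 9, 14]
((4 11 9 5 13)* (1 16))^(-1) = (1 16)(4 13 5 9 11) = [0, 16, 2, 3, 13, 9, 6, 7, 8, 11, 10, 4, 12, 5, 14, 15, 1]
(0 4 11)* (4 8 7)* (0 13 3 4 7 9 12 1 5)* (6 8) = (0 6 8 9 12 1 5)(3 4 11 13) = [6, 5, 2, 4, 11, 0, 8, 7, 9, 12, 10, 13, 1, 3]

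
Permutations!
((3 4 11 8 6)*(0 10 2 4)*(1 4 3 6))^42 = (0 2)(1 11)(3 10)(4 8) = [2, 11, 0, 10, 8, 5, 6, 7, 4, 9, 3, 1]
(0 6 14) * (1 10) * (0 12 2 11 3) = (0 6 14 12 2 11 3)(1 10) = [6, 10, 11, 0, 4, 5, 14, 7, 8, 9, 1, 3, 2, 13, 12]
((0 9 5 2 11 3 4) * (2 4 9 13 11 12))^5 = (0 5 3 13 4 9 11)(2 12) = [5, 1, 12, 13, 9, 3, 6, 7, 8, 11, 10, 0, 2, 4]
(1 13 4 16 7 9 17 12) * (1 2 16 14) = (1 13 4 14)(2 16 7 9 17 12) = [0, 13, 16, 3, 14, 5, 6, 9, 8, 17, 10, 11, 2, 4, 1, 15, 7, 12]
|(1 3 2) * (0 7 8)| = 3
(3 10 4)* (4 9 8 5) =(3 10 9 8 5 4) =[0, 1, 2, 10, 3, 4, 6, 7, 5, 8, 9]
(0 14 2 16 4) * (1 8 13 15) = (0 14 2 16 4)(1 8 13 15) = [14, 8, 16, 3, 0, 5, 6, 7, 13, 9, 10, 11, 12, 15, 2, 1, 4]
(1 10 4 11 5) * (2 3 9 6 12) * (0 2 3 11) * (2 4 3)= (0 4)(1 10 3 9 6 12 2 11 5)= [4, 10, 11, 9, 0, 1, 12, 7, 8, 6, 3, 5, 2]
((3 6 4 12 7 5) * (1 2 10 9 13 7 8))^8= (1 6 13)(2 4 7)(3 9 8)(5 10 12)= [0, 6, 4, 9, 7, 10, 13, 2, 3, 8, 12, 11, 5, 1]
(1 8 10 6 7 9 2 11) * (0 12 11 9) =(0 12 11 1 8 10 6 7)(2 9) =[12, 8, 9, 3, 4, 5, 7, 0, 10, 2, 6, 1, 11]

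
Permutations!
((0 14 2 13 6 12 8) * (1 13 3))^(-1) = (0 8 12 6 13 1 3 2 14) = [8, 3, 14, 2, 4, 5, 13, 7, 12, 9, 10, 11, 6, 1, 0]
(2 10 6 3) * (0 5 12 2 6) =(0 5 12 2 10)(3 6) =[5, 1, 10, 6, 4, 12, 3, 7, 8, 9, 0, 11, 2]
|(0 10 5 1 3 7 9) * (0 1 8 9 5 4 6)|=12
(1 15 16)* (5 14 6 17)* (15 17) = (1 17 5 14 6 15 16) = [0, 17, 2, 3, 4, 14, 15, 7, 8, 9, 10, 11, 12, 13, 6, 16, 1, 5]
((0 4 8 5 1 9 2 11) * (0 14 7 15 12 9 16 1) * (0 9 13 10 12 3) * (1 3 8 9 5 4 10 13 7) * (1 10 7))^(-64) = (0 2 16 4 12 15 14)(1 8 10 7 11 3 9) = [2, 8, 16, 9, 12, 5, 6, 11, 10, 1, 7, 3, 15, 13, 0, 14, 4]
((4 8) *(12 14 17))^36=(17)=[0, 1, 2, 3, 4, 5, 6, 7, 8, 9, 10, 11, 12, 13, 14, 15, 16, 17]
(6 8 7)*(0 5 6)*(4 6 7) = (0 5 7)(4 6 8) = [5, 1, 2, 3, 6, 7, 8, 0, 4]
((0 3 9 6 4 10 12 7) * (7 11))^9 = [0, 1, 2, 3, 4, 5, 6, 7, 8, 9, 10, 11, 12] = (12)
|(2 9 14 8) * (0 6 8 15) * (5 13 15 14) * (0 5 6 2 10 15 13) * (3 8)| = |(0 2 9 6 3 8 10 15 5)| = 9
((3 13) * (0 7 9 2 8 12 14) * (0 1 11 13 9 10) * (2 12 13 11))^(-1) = [10, 14, 1, 13, 4, 5, 6, 0, 2, 3, 7, 11, 9, 8, 12] = (0 10 7)(1 14 12 9 3 13 8 2)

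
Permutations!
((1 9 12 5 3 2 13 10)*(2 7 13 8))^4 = (1 3)(5 10)(7 9)(12 13) = [0, 3, 2, 1, 4, 10, 6, 9, 8, 7, 5, 11, 13, 12]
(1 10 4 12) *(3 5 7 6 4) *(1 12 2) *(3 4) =(12)(1 10 4 2)(3 5 7 6) =[0, 10, 1, 5, 2, 7, 3, 6, 8, 9, 4, 11, 12]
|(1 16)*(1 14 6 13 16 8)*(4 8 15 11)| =20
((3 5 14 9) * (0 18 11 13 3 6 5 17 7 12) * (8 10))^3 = [13, 1, 2, 12, 4, 6, 9, 18, 10, 14, 8, 17, 11, 7, 5, 15, 16, 0, 3] = (0 13 7 18 3 12 11 17)(5 6 9 14)(8 10)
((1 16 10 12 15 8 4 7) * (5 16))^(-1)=[0, 7, 2, 3, 8, 1, 6, 4, 15, 9, 16, 11, 10, 13, 14, 12, 5]=(1 7 4 8 15 12 10 16 5)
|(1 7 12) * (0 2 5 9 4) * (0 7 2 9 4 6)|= 6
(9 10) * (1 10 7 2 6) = (1 10 9 7 2 6) = [0, 10, 6, 3, 4, 5, 1, 2, 8, 7, 9]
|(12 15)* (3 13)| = |(3 13)(12 15)| = 2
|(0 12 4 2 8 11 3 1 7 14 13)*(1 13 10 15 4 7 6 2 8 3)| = |(0 12 7 14 10 15 4 8 11 1 6 2 3 13)| = 14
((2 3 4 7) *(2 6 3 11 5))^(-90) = (11)(3 7)(4 6) = [0, 1, 2, 7, 6, 5, 4, 3, 8, 9, 10, 11]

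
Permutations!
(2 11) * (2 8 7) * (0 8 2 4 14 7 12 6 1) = (0 8 12 6 1)(2 11)(4 14 7) = [8, 0, 11, 3, 14, 5, 1, 4, 12, 9, 10, 2, 6, 13, 7]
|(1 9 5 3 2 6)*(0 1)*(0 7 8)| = 9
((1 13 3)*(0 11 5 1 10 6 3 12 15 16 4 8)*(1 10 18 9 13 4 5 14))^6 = [0, 1, 2, 16, 4, 13, 15, 7, 8, 10, 12, 11, 3, 6, 14, 18, 9, 17, 5] = (3 16 9 10 12)(5 13 6 15 18)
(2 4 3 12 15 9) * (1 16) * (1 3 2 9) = (1 16 3 12 15)(2 4) = [0, 16, 4, 12, 2, 5, 6, 7, 8, 9, 10, 11, 15, 13, 14, 1, 3]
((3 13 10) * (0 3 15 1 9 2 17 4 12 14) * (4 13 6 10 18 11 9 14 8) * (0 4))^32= (0 6 15 14 12)(1 4 8 3 10)(2 13 11)(9 17 18)= [6, 4, 13, 10, 8, 5, 15, 7, 3, 17, 1, 2, 0, 11, 12, 14, 16, 18, 9]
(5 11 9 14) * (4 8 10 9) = (4 8 10 9 14 5 11) = [0, 1, 2, 3, 8, 11, 6, 7, 10, 14, 9, 4, 12, 13, 5]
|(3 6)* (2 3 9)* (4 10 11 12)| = |(2 3 6 9)(4 10 11 12)| = 4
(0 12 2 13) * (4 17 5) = (0 12 2 13)(4 17 5) = [12, 1, 13, 3, 17, 4, 6, 7, 8, 9, 10, 11, 2, 0, 14, 15, 16, 5]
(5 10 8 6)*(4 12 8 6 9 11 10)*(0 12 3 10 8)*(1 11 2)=[12, 11, 1, 10, 3, 4, 5, 7, 9, 2, 6, 8, 0]=(0 12)(1 11 8 9 2)(3 10 6 5 4)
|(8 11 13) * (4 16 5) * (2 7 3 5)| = |(2 7 3 5 4 16)(8 11 13)| = 6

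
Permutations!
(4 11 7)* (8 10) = (4 11 7)(8 10) = [0, 1, 2, 3, 11, 5, 6, 4, 10, 9, 8, 7]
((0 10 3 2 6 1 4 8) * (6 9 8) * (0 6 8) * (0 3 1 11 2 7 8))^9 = (0 10 1 4)(2 3 8 11 9 7 6) = [10, 4, 3, 8, 0, 5, 2, 6, 11, 7, 1, 9]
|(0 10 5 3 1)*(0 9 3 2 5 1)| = |(0 10 1 9 3)(2 5)| = 10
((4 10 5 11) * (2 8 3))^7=(2 8 3)(4 11 5 10)=[0, 1, 8, 2, 11, 10, 6, 7, 3, 9, 4, 5]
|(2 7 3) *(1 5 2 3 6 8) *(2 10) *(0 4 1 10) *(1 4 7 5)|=7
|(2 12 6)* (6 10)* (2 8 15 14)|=|(2 12 10 6 8 15 14)|=7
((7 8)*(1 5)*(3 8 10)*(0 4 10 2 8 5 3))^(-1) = (0 10 4)(1 5 3)(2 7 8) = [10, 5, 7, 1, 0, 3, 6, 8, 2, 9, 4]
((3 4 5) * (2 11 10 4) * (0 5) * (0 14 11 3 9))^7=(0 5 9)(2 3)(4 10 11 14)=[5, 1, 3, 2, 10, 9, 6, 7, 8, 0, 11, 14, 12, 13, 4]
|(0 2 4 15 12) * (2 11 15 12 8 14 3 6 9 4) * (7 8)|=11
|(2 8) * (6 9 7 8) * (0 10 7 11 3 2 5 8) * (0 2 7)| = 6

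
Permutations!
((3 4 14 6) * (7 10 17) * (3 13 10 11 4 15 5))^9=(4 14 6 13 10 17 7 11)=[0, 1, 2, 3, 14, 5, 13, 11, 8, 9, 17, 4, 12, 10, 6, 15, 16, 7]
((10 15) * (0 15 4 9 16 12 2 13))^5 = (0 16 15 12 10 2 4 13 9) = [16, 1, 4, 3, 13, 5, 6, 7, 8, 0, 2, 11, 10, 9, 14, 12, 15]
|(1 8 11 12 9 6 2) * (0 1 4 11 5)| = |(0 1 8 5)(2 4 11 12 9 6)| = 12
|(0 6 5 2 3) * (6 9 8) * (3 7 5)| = 15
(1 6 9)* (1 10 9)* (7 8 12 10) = [0, 6, 2, 3, 4, 5, 1, 8, 12, 7, 9, 11, 10] = (1 6)(7 8 12 10 9)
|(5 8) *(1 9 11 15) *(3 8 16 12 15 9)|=|(1 3 8 5 16 12 15)(9 11)|=14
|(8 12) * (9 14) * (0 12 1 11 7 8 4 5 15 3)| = |(0 12 4 5 15 3)(1 11 7 8)(9 14)| = 12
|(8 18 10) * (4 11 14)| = 3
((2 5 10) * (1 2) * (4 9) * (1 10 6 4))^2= [0, 5, 6, 3, 1, 4, 9, 7, 8, 2, 10]= (10)(1 5 4)(2 6 9)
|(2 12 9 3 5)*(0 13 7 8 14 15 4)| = |(0 13 7 8 14 15 4)(2 12 9 3 5)| = 35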